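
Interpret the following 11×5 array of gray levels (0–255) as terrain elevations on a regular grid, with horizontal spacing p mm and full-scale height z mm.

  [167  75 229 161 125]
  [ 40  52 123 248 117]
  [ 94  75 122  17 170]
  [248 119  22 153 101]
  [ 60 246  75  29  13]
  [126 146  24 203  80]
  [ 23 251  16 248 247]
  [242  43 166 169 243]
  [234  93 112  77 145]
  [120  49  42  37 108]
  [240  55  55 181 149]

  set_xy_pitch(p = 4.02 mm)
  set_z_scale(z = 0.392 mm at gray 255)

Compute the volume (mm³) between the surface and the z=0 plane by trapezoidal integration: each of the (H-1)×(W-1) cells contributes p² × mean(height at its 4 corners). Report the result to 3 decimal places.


height_mm = gray/255 × 0.392; cell vol = 4.02² × mean(4 corners)
unit = 4.02² × 0.392 / (4×255) = 0.00621066 mm³ per gray-sum
row 0: Σ corner-gray over 4 cells = 2225  → 13.8187
row 1: Σ corner-gray over 4 cells = 1695  → 10.5271
row 2: Σ corner-gray over 4 cells = 1629  → 10.1172
row 3: Σ corner-gray over 4 cells = 1710  → 10.6202
row 4: Σ corner-gray over 4 cells = 1725  → 10.7134
row 5: Σ corner-gray over 4 cells = 2252  → 13.9864
row 6: Σ corner-gray over 4 cells = 2541  → 15.7813
row 7: Σ corner-gray over 4 cells = 2184  → 13.5641
row 8: Σ corner-gray over 4 cells = 1427  → 8.8626
row 9: Σ corner-gray over 4 cells = 1455  → 9.0365
Σ rows: total corner-gray = 18843  → 117.0275 mm³

117.028


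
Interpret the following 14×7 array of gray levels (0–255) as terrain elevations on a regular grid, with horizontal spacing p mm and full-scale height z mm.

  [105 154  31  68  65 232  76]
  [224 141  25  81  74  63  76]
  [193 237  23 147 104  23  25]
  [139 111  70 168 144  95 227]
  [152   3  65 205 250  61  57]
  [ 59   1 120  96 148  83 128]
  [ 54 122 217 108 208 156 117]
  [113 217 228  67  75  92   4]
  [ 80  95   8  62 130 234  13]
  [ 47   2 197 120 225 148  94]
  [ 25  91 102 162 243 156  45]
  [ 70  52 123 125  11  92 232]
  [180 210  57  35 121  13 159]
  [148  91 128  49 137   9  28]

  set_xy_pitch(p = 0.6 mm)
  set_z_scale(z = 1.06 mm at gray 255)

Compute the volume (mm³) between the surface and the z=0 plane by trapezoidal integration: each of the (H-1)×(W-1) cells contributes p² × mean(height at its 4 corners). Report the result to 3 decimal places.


12.974

height_mm = gray/255 × 1.06; cell vol = 0.6² × mean(4 corners)
unit = 0.6² × 1.06 / (4×255) = 0.000374118 mm³ per gray-sum
row 0: Σ corner-gray over 6 cells = 2349  → 0.8788
row 1: Σ corner-gray over 6 cells = 2354  → 0.8807
row 2: Σ corner-gray over 6 cells = 2828  → 1.0580
row 3: Σ corner-gray over 6 cells = 2919  → 1.0920
row 4: Σ corner-gray over 6 cells = 2460  → 0.9203
row 5: Σ corner-gray over 6 cells = 2876  → 1.0760
row 6: Σ corner-gray over 6 cells = 3268  → 1.2226
row 7: Σ corner-gray over 6 cells = 2626  → 0.9824
row 8: Σ corner-gray over 6 cells = 2676  → 1.0011
row 9: Σ corner-gray over 6 cells = 3103  → 1.1609
row 10: Σ corner-gray over 6 cells = 2686  → 1.0049
row 11: Σ corner-gray over 6 cells = 2319  → 0.8676
row 12: Σ corner-gray over 6 cells = 2215  → 0.8287
Σ rows: total corner-gray = 34679  → 12.9740 mm³


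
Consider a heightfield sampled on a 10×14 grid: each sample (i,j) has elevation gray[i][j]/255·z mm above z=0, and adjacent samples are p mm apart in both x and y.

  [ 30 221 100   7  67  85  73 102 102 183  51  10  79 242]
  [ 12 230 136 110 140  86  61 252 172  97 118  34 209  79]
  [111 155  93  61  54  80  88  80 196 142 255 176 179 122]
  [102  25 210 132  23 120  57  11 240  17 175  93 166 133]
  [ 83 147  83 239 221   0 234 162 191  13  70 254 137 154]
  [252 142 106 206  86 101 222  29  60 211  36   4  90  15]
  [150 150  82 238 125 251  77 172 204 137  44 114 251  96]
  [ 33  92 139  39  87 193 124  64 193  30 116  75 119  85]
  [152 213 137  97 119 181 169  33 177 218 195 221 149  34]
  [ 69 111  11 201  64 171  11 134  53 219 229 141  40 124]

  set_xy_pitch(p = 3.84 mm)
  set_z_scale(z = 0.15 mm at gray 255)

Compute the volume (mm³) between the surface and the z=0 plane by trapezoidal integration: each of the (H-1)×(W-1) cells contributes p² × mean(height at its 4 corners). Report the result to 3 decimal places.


height_mm = gray/255 × 0.15; cell vol = 3.84² × mean(4 corners)
unit = 3.84² × 0.15 / (4×255) = 0.00216847 mm³ per gray-sum
row 0: Σ corner-gray over 13 cells = 5813  → 12.6053
row 1: Σ corner-gray over 13 cells = 6732  → 14.5981
row 2: Σ corner-gray over 13 cells = 6124  → 13.2797
row 3: Σ corner-gray over 13 cells = 6512  → 14.1211
row 4: Σ corner-gray over 13 cells = 6592  → 14.2946
row 5: Σ corner-gray over 13 cells = 6789  → 14.7217
row 6: Σ corner-gray over 13 cells = 6596  → 14.3032
row 7: Σ corner-gray over 13 cells = 6664  → 14.4507
row 8: Σ corner-gray over 13 cells = 6967  → 15.1077
Σ rows: total corner-gray = 58789  → 127.4822 mm³

127.482


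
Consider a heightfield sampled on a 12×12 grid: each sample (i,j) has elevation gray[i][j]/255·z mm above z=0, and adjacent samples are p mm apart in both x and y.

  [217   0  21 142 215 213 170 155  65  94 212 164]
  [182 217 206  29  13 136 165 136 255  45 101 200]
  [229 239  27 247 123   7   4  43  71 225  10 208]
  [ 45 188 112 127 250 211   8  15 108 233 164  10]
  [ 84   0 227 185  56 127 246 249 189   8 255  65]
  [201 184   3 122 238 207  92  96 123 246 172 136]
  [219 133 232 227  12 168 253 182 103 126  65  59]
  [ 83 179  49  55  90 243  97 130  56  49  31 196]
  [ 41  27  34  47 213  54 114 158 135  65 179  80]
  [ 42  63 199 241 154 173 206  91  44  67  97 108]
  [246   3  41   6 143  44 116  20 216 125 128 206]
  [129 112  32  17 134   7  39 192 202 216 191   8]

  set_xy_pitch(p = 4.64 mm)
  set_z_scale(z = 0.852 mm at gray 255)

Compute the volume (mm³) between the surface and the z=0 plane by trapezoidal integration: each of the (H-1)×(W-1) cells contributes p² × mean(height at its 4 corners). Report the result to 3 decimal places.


1085.271

height_mm = gray/255 × 0.852; cell vol = 4.64² × mean(4 corners)
unit = 4.64² × 0.852 / (4×255) = 0.0179835 mm³ per gray-sum
row 0: Σ corner-gray over 11 cells = 5943  → 106.8762
row 1: Σ corner-gray over 11 cells = 5417  → 97.4169
row 2: Σ corner-gray over 11 cells = 5316  → 95.6005
row 3: Σ corner-gray over 11 cells = 6120  → 110.0593
row 4: Σ corner-gray over 11 cells = 6536  → 117.5405
row 5: Σ corner-gray over 11 cells = 6583  → 118.3857
row 6: Σ corner-gray over 11 cells = 5517  → 99.2152
row 7: Σ corner-gray over 11 cells = 4410  → 79.3074
row 8: Σ corner-gray over 11 cells = 4993  → 89.7919
row 9: Σ corner-gray over 11 cells = 4956  → 89.1265
row 10: Σ corner-gray over 11 cells = 4557  → 81.9510
Σ rows: total corner-gray = 60348  → 1085.2712 mm³


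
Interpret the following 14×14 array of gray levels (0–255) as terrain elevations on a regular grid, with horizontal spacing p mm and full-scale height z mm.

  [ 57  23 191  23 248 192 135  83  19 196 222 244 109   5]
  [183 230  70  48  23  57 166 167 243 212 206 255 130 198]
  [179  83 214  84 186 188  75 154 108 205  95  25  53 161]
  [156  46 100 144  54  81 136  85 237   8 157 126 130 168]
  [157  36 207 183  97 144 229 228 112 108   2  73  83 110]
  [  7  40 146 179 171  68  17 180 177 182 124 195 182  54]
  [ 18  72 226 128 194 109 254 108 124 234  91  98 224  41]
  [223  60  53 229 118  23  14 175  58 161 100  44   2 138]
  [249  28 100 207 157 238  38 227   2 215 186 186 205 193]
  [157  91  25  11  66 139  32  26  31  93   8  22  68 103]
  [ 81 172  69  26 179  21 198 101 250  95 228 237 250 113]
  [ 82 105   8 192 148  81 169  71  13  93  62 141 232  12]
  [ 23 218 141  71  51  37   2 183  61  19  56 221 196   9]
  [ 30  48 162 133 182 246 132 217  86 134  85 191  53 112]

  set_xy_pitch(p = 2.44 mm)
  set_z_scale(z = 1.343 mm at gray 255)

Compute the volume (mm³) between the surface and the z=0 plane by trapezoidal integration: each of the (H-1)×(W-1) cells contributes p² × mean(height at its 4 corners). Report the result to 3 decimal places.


height_mm = gray/255 × 1.343; cell vol = 2.44² × mean(4 corners)
unit = 2.44² × 1.343 / (4×255) = 0.00783891 mm³ per gray-sum
row 0: Σ corner-gray over 13 cells = 7427  → 58.2196
row 1: Σ corner-gray over 13 cells = 7275  → 57.0280
row 2: Σ corner-gray over 13 cells = 6212  → 48.6953
row 3: Σ corner-gray over 13 cells = 6203  → 48.6247
row 4: Σ corner-gray over 13 cells = 6654  → 52.1601
row 5: Σ corner-gray over 13 cells = 7166  → 56.1736
row 6: Σ corner-gray over 13 cells = 6218  → 48.7423
row 7: Σ corner-gray over 13 cells = 6455  → 50.6001
row 8: Σ corner-gray over 13 cells = 5504  → 43.1453
row 9: Σ corner-gray over 13 cells = 5330  → 41.7814
row 10: Σ corner-gray over 13 cells = 6570  → 51.5016
row 11: Σ corner-gray over 13 cells = 5268  → 41.2954
row 12: Σ corner-gray over 13 cells = 6024  → 47.2216
Σ rows: total corner-gray = 82306  → 645.1891 mm³

645.189


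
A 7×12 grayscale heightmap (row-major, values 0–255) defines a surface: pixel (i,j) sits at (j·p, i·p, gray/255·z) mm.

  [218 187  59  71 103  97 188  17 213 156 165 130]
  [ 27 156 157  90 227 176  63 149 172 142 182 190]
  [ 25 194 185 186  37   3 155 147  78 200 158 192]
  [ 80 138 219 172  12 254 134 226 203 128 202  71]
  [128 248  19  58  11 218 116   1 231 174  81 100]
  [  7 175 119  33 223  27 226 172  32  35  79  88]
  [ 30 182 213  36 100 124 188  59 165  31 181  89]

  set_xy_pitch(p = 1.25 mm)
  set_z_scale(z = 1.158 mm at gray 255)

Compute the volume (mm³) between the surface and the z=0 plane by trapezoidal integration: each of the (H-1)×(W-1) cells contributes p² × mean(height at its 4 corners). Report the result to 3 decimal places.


61.457

height_mm = gray/255 × 1.158; cell vol = 1.25² × mean(4 corners)
unit = 1.25² × 1.158 / (4×255) = 0.0017739 mm³ per gray-sum
row 0: Σ corner-gray over 11 cells = 6105  → 10.8296
row 1: Σ corner-gray over 11 cells = 6148  → 10.9059
row 2: Σ corner-gray over 11 cells = 6430  → 11.4062
row 3: Σ corner-gray over 11 cells = 6069  → 10.7658
row 4: Σ corner-gray over 11 cells = 4879  → 8.6548
row 5: Σ corner-gray over 11 cells = 5014  → 8.8943
Σ rows: total corner-gray = 34645  → 61.4567 mm³


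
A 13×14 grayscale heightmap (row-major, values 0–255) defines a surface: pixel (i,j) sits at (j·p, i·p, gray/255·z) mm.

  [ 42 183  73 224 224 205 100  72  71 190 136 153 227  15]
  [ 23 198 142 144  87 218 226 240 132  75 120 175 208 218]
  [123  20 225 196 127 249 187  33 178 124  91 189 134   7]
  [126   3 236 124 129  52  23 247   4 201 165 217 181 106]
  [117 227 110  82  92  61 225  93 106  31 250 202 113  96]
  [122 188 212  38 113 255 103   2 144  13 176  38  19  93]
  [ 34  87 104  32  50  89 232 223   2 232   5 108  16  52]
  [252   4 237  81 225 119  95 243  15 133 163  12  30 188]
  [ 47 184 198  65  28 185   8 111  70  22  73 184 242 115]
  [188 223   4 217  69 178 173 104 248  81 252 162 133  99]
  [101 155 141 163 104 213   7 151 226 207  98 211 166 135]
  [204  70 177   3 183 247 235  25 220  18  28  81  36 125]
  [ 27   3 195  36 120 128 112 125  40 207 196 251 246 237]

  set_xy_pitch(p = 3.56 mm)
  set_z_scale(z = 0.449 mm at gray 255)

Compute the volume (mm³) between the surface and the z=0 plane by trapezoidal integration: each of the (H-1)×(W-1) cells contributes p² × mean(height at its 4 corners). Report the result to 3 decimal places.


height_mm = gray/255 × 0.449; cell vol = 3.56² × mean(4 corners)
unit = 3.56² × 0.449 / (4×255) = 0.00557887 mm³ per gray-sum
row 0: Σ corner-gray over 13 cells = 7944  → 44.3185
row 1: Σ corner-gray over 13 cells = 7807  → 43.5542
row 2: Σ corner-gray over 13 cells = 7032  → 39.2306
row 3: Σ corner-gray over 13 cells = 6793  → 37.8973
row 4: Σ corner-gray over 13 cells = 6214  → 34.6671
row 5: Σ corner-gray over 13 cells = 5263  → 29.3616
row 6: Σ corner-gray over 13 cells = 5600  → 31.2417
row 7: Σ corner-gray over 13 cells = 6056  → 33.7856
row 8: Σ corner-gray over 13 cells = 6877  → 38.3659
row 9: Σ corner-gray over 13 cells = 7895  → 44.0452
row 10: Σ corner-gray over 13 cells = 6895  → 38.4663
row 11: Σ corner-gray over 13 cells = 6557  → 36.5806
Σ rows: total corner-gray = 80933  → 451.5146 mm³

451.515


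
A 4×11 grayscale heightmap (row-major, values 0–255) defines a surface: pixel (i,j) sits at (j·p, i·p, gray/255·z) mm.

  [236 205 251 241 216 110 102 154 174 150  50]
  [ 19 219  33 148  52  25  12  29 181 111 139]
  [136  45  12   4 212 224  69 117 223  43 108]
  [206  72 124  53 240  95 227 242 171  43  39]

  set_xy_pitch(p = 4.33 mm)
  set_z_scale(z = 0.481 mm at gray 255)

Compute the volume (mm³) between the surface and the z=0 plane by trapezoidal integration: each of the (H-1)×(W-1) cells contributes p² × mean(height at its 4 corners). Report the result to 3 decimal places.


124.761

height_mm = gray/255 × 0.481; cell vol = 4.33² × mean(4 corners)
unit = 4.33² × 0.481 / (4×255) = 0.00884139 mm³ per gray-sum
row 0: Σ corner-gray over 10 cells = 5270  → 46.5941
row 1: Σ corner-gray over 10 cells = 3920  → 34.6583
row 2: Σ corner-gray over 10 cells = 4921  → 43.5085
Σ rows: total corner-gray = 14111  → 124.7609 mm³


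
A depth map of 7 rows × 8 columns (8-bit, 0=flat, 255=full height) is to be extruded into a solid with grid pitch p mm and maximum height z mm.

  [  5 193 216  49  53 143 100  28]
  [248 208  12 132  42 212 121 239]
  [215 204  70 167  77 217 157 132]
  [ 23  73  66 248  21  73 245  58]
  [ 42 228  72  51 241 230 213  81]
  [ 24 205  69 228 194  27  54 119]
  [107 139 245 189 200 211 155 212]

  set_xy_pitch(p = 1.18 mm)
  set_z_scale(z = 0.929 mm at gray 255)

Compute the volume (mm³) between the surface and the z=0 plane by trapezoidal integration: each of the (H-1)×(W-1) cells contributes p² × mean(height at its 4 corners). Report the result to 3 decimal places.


height_mm = gray/255 × 0.929; cell vol = 1.18² × mean(4 corners)
unit = 1.18² × 0.929 / (4×255) = 0.00126818 mm³ per gray-sum
row 0: Σ corner-gray over 7 cells = 3482  → 4.4158
row 1: Σ corner-gray over 7 cells = 4072  → 5.1640
row 2: Σ corner-gray over 7 cells = 3664  → 4.6466
row 3: Σ corner-gray over 7 cells = 3726  → 4.7252
row 4: Σ corner-gray over 7 cells = 3890  → 4.9332
row 5: Σ corner-gray over 7 cells = 4294  → 5.4455
Σ rows: total corner-gray = 23128  → 29.3304 mm³

29.330


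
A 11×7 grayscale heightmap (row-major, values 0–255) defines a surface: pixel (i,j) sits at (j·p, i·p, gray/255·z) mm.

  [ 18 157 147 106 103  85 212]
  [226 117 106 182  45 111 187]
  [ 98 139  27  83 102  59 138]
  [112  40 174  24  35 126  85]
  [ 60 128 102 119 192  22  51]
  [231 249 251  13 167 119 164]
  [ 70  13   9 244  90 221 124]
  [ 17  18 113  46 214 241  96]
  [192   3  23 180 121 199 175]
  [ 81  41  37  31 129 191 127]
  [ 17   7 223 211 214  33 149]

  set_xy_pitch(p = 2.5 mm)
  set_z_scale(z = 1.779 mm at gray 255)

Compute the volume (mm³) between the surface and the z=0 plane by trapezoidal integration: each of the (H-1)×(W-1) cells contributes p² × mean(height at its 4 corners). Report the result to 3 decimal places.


294.538

height_mm = gray/255 × 1.779; cell vol = 2.5² × mean(4 corners)
unit = 2.5² × 1.779 / (4×255) = 0.0109007 mm³ per gray-sum
row 0: Σ corner-gray over 6 cells = 2961  → 32.2771
row 1: Σ corner-gray over 6 cells = 2591  → 28.2438
row 2: Σ corner-gray over 6 cells = 2051  → 22.3574
row 3: Σ corner-gray over 6 cells = 2232  → 24.3304
row 4: Σ corner-gray over 6 cells = 3230  → 35.2094
row 5: Σ corner-gray over 6 cells = 3341  → 36.4194
row 6: Σ corner-gray over 6 cells = 2725  → 29.7045
row 7: Σ corner-gray over 6 cells = 2796  → 30.4785
row 8: Σ corner-gray over 6 cells = 2485  → 27.0883
row 9: Σ corner-gray over 6 cells = 2608  → 28.4291
Σ rows: total corner-gray = 27020  → 294.5379 mm³


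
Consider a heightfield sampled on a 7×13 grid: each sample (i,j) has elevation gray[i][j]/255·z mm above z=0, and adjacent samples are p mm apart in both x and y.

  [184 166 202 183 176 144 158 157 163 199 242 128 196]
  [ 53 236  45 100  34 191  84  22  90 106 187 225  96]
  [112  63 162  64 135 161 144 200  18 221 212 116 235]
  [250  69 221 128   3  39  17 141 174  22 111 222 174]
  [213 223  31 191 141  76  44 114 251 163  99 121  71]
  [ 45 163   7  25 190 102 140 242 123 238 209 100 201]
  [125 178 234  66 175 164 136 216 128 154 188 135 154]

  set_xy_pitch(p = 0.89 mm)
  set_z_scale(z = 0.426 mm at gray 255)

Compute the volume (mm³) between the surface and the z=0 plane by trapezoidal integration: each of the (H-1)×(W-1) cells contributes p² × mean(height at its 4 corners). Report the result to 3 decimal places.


12.825

height_mm = gray/255 × 0.426; cell vol = 0.89² × mean(4 corners)
unit = 0.89² × 0.426 / (4×255) = 0.000330818 mm³ per gray-sum
row 0: Σ corner-gray over 12 cells = 7005  → 2.3174
row 1: Σ corner-gray over 12 cells = 6128  → 2.0273
row 2: Σ corner-gray over 12 cells = 6057  → 2.0038
row 3: Σ corner-gray over 12 cells = 5910  → 1.9551
row 4: Σ corner-gray over 12 cells = 6516  → 2.1556
row 5: Σ corner-gray over 12 cells = 7151  → 2.3657
Σ rows: total corner-gray = 38767  → 12.8248 mm³


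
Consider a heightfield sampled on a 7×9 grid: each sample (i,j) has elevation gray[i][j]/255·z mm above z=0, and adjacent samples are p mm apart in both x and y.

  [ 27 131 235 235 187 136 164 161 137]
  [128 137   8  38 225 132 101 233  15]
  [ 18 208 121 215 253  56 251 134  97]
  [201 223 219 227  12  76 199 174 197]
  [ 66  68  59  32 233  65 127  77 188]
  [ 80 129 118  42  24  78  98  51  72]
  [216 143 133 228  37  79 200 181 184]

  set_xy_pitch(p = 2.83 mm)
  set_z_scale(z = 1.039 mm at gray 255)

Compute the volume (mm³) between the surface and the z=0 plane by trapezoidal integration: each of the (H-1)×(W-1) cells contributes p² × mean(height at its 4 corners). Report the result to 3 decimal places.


203.626

height_mm = gray/255 × 1.039; cell vol = 2.83² × mean(4 corners)
unit = 2.83² × 1.039 / (4×255) = 0.00815809 mm³ per gray-sum
row 0: Σ corner-gray over 8 cells = 4553  → 37.1438
row 1: Σ corner-gray over 8 cells = 4482  → 36.5645
row 2: Σ corner-gray over 8 cells = 5249  → 42.8218
row 3: Σ corner-gray over 8 cells = 4234  → 34.5413
row 4: Σ corner-gray over 8 cells = 2808  → 22.9079
row 5: Σ corner-gray over 8 cells = 3634  → 29.6465
Σ rows: total corner-gray = 24960  → 203.6258 mm³


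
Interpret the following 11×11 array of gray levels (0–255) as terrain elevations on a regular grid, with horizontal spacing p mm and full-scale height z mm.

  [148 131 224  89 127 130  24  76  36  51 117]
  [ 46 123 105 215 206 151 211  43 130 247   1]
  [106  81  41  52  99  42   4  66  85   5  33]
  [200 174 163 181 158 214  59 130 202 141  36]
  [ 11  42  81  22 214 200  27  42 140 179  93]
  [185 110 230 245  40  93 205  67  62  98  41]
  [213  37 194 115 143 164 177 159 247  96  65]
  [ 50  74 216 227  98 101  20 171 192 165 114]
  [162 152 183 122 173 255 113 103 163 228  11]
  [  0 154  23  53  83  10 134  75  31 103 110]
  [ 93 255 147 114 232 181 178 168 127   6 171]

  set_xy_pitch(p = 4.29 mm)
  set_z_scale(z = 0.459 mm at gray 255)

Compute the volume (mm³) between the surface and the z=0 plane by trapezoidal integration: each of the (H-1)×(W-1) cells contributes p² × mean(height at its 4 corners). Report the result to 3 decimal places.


404.079

height_mm = gray/255 × 0.459; cell vol = 4.29² × mean(4 corners)
unit = 4.29² × 0.459 / (4×255) = 0.00828184 mm³ per gray-sum
row 0: Σ corner-gray over 10 cells = 4950  → 40.9951
row 1: Σ corner-gray over 10 cells = 3998  → 33.1108
row 2: Σ corner-gray over 10 cells = 4169  → 34.5270
row 3: Σ corner-gray over 10 cells = 5078  → 42.0552
row 4: Σ corner-gray over 10 cells = 4524  → 37.4671
row 5: Σ corner-gray over 10 cells = 5468  → 45.2851
row 6: Σ corner-gray over 10 cells = 5634  → 46.6599
row 7: Σ corner-gray over 10 cells = 5849  → 48.4405
row 8: Σ corner-gray over 10 cells = 4599  → 38.0882
row 9: Σ corner-gray over 10 cells = 4522  → 37.4505
Σ rows: total corner-gray = 48791  → 404.0795 mm³


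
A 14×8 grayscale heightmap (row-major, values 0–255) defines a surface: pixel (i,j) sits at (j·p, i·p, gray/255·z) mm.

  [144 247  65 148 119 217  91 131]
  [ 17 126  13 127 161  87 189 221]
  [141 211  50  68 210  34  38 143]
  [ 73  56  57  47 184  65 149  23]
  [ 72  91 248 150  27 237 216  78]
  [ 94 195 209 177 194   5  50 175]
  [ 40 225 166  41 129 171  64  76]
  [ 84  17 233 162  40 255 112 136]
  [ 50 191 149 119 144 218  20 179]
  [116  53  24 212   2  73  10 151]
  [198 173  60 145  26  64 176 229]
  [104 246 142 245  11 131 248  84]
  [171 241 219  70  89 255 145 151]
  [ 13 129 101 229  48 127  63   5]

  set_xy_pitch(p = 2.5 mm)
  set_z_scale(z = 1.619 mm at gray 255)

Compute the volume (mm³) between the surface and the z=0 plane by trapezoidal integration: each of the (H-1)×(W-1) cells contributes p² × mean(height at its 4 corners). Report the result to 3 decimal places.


height_mm = gray/255 × 1.619; cell vol = 2.5² × mean(4 corners)
unit = 2.5² × 1.619 / (4×255) = 0.00992034 mm³ per gray-sum
row 0: Σ corner-gray over 7 cells = 3693  → 36.6358
row 1: Σ corner-gray over 7 cells = 3150  → 31.2491
row 2: Σ corner-gray over 7 cells = 2718  → 26.9635
row 3: Σ corner-gray over 7 cells = 3300  → 32.7371
row 4: Σ corner-gray over 7 cells = 4017  → 39.8500
row 5: Σ corner-gray over 7 cells = 3637  → 36.0803
row 6: Σ corner-gray over 7 cells = 3566  → 35.3759
row 7: Σ corner-gray over 7 cells = 3769  → 37.3898
row 8: Σ corner-gray over 7 cells = 2926  → 29.0269
row 9: Σ corner-gray over 7 cells = 2730  → 27.0825
row 10: Σ corner-gray over 7 cells = 3949  → 39.1754
row 11: Σ corner-gray over 7 cells = 4594  → 45.5741
row 12: Σ corner-gray over 7 cells = 3772  → 37.4195
Σ rows: total corner-gray = 45821  → 454.5600 mm³

454.560


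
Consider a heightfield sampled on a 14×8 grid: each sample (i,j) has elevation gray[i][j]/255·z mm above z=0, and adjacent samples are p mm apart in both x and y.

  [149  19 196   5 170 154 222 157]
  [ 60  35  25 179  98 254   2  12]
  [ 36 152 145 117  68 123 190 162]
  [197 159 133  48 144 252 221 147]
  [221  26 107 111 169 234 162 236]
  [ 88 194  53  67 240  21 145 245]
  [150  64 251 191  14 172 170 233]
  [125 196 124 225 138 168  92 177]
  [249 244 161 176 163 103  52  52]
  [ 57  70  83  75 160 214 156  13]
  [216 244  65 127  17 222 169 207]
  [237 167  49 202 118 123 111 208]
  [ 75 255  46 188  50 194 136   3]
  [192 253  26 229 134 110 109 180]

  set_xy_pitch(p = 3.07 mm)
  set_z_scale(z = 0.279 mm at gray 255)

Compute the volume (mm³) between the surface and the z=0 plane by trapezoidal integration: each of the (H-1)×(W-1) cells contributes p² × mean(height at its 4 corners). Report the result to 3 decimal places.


height_mm = gray/255 × 0.279; cell vol = 3.07² × mean(4 corners)
unit = 3.07² × 0.279 / (4×255) = 0.00257799 mm³ per gray-sum
row 0: Σ corner-gray over 7 cells = 3096  → 7.9814
row 1: Σ corner-gray over 7 cells = 3046  → 7.8525
row 2: Σ corner-gray over 7 cells = 4046  → 10.4305
row 3: Σ corner-gray over 7 cells = 4333  → 11.1704
row 4: Σ corner-gray over 7 cells = 3848  → 9.9201
row 5: Σ corner-gray over 7 cells = 3880  → 10.0026
row 6: Σ corner-gray over 7 cells = 4295  → 11.0725
row 7: Σ corner-gray over 7 cells = 4287  → 11.0518
row 8: Σ corner-gray over 7 cells = 3685  → 9.4999
row 9: Σ corner-gray over 7 cells = 3697  → 9.5308
row 10: Σ corner-gray over 7 cells = 4096  → 10.5594
row 11: Σ corner-gray over 7 cells = 3801  → 9.7989
row 12: Σ corner-gray over 7 cells = 3910  → 10.0799
Σ rows: total corner-gray = 50020  → 128.9509 mm³

128.951


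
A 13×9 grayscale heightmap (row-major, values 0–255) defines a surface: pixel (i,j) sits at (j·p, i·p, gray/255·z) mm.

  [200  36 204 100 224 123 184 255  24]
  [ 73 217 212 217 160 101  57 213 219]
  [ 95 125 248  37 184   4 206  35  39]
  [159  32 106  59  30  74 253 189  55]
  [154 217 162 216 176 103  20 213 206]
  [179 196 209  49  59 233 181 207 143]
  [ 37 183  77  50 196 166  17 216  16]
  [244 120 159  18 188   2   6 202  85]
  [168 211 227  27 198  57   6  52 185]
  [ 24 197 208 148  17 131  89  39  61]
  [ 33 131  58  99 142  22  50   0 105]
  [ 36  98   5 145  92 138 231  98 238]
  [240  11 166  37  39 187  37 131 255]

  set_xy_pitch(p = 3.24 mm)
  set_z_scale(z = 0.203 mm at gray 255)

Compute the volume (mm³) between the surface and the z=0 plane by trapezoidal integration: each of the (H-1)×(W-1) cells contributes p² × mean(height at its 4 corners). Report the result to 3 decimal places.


98.944

height_mm = gray/255 × 0.203; cell vol = 3.24² × mean(4 corners)
unit = 3.24² × 0.203 / (4×255) = 0.00208923 mm³ per gray-sum
row 0: Σ corner-gray over 8 cells = 5122  → 10.7010
row 1: Σ corner-gray over 8 cells = 4458  → 9.3138
row 2: Σ corner-gray over 8 cells = 3512  → 7.3374
row 3: Σ corner-gray over 8 cells = 4274  → 8.9294
row 4: Σ corner-gray over 8 cells = 5164  → 10.7888
row 5: Σ corner-gray over 8 cells = 4453  → 9.3033
row 6: Σ corner-gray over 8 cells = 3582  → 7.4836
row 7: Σ corner-gray over 8 cells = 3628  → 7.5797
row 8: Σ corner-gray over 8 cells = 3652  → 7.6299
row 9: Σ corner-gray over 8 cells = 2885  → 6.0274
row 10: Σ corner-gray over 8 cells = 3030  → 6.3304
row 11: Σ corner-gray over 8 cells = 3599  → 7.5191
Σ rows: total corner-gray = 47359  → 98.9438 mm³


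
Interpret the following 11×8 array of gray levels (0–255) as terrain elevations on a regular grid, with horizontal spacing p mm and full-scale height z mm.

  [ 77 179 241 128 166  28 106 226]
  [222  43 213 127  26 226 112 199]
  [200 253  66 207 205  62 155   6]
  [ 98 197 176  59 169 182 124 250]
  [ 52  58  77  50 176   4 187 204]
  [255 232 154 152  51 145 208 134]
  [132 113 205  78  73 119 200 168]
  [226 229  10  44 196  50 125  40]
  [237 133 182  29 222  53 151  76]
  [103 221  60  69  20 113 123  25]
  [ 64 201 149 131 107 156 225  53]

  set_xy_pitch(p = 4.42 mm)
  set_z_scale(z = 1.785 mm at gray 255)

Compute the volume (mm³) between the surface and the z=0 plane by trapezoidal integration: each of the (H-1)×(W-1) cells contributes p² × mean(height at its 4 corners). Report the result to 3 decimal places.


1263.751

height_mm = gray/255 × 1.785; cell vol = 4.42² × mean(4 corners)
unit = 4.42² × 1.785 / (4×255) = 0.0341887 mm³ per gray-sum
row 0: Σ corner-gray over 7 cells = 3914  → 133.8146
row 1: Σ corner-gray over 7 cells = 4017  → 137.3360
row 2: Σ corner-gray over 7 cells = 4264  → 145.7806
row 3: Σ corner-gray over 7 cells = 3522  → 120.4126
row 4: Σ corner-gray over 7 cells = 3633  → 124.2075
row 5: Σ corner-gray over 7 cells = 4149  → 141.8489
row 6: Σ corner-gray over 7 cells = 3450  → 117.9510
row 7: Σ corner-gray over 7 cells = 3427  → 117.1647
row 8: Σ corner-gray over 7 cells = 3193  → 109.1645
row 9: Σ corner-gray over 7 cells = 3395  → 116.0706
Σ rows: total corner-gray = 36964  → 1263.7511 mm³


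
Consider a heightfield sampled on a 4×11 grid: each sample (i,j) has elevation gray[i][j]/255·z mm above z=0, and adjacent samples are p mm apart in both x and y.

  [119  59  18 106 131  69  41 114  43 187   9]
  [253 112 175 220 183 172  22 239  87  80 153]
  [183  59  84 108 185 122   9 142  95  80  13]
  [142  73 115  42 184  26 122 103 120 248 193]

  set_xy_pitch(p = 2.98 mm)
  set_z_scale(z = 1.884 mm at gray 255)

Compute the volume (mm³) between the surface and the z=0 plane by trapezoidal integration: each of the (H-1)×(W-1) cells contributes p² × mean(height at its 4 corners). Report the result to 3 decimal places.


229.063

height_mm = gray/255 × 1.884; cell vol = 2.98² × mean(4 corners)
unit = 2.98² × 1.884 / (4×255) = 0.0164026 mm³ per gray-sum
row 0: Σ corner-gray over 10 cells = 4650  → 76.2722
row 1: Σ corner-gray over 10 cells = 4950  → 81.1930
row 2: Σ corner-gray over 10 cells = 4365  → 71.5974
Σ rows: total corner-gray = 13965  → 229.0626 mm³


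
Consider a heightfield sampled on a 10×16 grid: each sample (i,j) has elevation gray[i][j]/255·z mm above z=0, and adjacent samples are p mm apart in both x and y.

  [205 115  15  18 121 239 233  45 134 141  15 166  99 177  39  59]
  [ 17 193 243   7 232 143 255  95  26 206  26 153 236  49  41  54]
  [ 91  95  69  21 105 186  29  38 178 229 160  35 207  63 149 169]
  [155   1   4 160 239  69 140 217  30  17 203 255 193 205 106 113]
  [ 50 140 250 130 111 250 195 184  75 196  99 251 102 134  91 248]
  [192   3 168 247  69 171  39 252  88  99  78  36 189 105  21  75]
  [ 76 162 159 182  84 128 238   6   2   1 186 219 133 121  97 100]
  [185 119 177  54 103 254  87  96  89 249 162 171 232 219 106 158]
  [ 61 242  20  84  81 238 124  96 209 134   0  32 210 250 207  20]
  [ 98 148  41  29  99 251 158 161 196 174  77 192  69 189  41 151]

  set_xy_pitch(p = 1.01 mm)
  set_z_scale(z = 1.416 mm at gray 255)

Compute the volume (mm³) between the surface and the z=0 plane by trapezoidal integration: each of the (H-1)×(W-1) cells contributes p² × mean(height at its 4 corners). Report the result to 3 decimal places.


99.386

height_mm = gray/255 × 1.416; cell vol = 1.01² × mean(4 corners)
unit = 1.01² × 1.416 / (4×255) = 0.00141614 mm³ per gray-sum
row 0: Σ corner-gray over 15 cells = 7259  → 10.2798
row 1: Σ corner-gray over 15 cells = 7269  → 10.2939
row 2: Σ corner-gray over 15 cells = 7334  → 10.3860
row 3: Σ corner-gray over 15 cells = 8660  → 12.2638
row 4: Σ corner-gray over 15 cells = 8111  → 11.4863
row 5: Σ corner-gray over 15 cells = 7009  → 9.9257
row 6: Σ corner-gray over 15 cells = 8191  → 11.5996
row 7: Σ corner-gray over 15 cells = 8514  → 12.0570
row 8: Σ corner-gray over 15 cells = 7834  → 11.0940
Σ rows: total corner-gray = 70181  → 99.3860 mm³


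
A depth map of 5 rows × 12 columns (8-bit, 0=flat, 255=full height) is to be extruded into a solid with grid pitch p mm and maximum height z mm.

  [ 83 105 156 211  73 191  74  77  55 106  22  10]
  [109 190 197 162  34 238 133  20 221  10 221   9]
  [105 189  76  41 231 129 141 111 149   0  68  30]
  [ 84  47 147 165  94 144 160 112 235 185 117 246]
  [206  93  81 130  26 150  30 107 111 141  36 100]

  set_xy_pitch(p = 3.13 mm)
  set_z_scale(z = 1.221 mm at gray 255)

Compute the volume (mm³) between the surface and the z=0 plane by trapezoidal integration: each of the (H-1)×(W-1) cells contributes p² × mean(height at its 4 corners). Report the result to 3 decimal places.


height_mm = gray/255 × 1.221; cell vol = 3.13² × mean(4 corners)
unit = 3.13² × 1.221 / (4×255) = 0.0117275 mm³ per gray-sum
row 0: Σ corner-gray over 11 cells = 5203  → 61.0180
row 1: Σ corner-gray over 11 cells = 5375  → 63.0351
row 2: Σ corner-gray over 11 cells = 5547  → 65.0523
row 3: Σ corner-gray over 11 cells = 5258  → 61.6630
Σ rows: total corner-gray = 21383  → 250.7684 mm³

250.768


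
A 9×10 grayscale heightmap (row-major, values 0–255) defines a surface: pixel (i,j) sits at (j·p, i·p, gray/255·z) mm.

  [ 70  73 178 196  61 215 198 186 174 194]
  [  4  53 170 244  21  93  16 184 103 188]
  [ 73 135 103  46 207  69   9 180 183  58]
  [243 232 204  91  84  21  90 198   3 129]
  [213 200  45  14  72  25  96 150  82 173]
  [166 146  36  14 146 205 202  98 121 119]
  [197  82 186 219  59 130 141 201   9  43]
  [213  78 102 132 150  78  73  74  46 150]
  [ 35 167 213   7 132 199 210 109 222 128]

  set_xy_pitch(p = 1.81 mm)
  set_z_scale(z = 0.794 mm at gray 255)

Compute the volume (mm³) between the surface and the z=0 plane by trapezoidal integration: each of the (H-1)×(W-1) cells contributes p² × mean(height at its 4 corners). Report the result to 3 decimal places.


86.832

height_mm = gray/255 × 0.794; cell vol = 1.81² × mean(4 corners)
unit = 1.81² × 0.794 / (4×255) = 0.00255022 mm³ per gray-sum
row 0: Σ corner-gray over 9 cells = 4786  → 12.2053
row 1: Σ corner-gray over 9 cells = 3955  → 10.0861
row 2: Σ corner-gray over 9 cells = 4213  → 10.7441
row 3: Σ corner-gray over 9 cells = 3972  → 10.1295
row 4: Σ corner-gray over 9 cells = 3975  → 10.1371
row 5: Σ corner-gray over 9 cells = 4515  → 11.5142
row 6: Σ corner-gray over 9 cells = 4123  → 10.5146
row 7: Σ corner-gray over 9 cells = 4510  → 11.5015
Σ rows: total corner-gray = 34049  → 86.8324 mm³


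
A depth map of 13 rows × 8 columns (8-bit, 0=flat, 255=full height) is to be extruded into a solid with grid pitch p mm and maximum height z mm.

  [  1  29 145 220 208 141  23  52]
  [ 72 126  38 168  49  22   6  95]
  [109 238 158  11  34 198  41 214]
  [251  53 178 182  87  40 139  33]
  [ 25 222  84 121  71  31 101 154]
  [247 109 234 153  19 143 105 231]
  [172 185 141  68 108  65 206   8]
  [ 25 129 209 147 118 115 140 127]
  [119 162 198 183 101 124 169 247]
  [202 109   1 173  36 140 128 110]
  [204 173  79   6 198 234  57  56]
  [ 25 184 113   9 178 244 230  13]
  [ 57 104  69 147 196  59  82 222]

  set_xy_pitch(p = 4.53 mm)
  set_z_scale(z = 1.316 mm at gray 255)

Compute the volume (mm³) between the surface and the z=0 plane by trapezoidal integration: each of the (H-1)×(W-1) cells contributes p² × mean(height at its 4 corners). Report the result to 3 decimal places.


height_mm = gray/255 × 1.316; cell vol = 4.53² × mean(4 corners)
unit = 4.53² × 1.316 / (4×255) = 0.026476 mm³ per gray-sum
row 0: Σ corner-gray over 7 cells = 2570  → 68.0433
row 1: Σ corner-gray over 7 cells = 2668  → 70.6379
row 2: Σ corner-gray over 7 cells = 3325  → 88.0326
row 3: Σ corner-gray over 7 cells = 3081  → 81.5725
row 4: Σ corner-gray over 7 cells = 3443  → 91.1568
row 5: Σ corner-gray over 7 cells = 3730  → 98.7554
row 6: Σ corner-gray over 7 cells = 3594  → 95.1547
row 7: Σ corner-gray over 7 cells = 4108  → 108.7633
row 8: Σ corner-gray over 7 cells = 3726  → 98.6495
row 9: Σ corner-gray over 7 cells = 3240  → 85.7822
row 10: Σ corner-gray over 7 cells = 3708  → 98.1730
row 11: Σ corner-gray over 7 cells = 3547  → 93.9103
Σ rows: total corner-gray = 40740  → 1078.6316 mm³

1078.632


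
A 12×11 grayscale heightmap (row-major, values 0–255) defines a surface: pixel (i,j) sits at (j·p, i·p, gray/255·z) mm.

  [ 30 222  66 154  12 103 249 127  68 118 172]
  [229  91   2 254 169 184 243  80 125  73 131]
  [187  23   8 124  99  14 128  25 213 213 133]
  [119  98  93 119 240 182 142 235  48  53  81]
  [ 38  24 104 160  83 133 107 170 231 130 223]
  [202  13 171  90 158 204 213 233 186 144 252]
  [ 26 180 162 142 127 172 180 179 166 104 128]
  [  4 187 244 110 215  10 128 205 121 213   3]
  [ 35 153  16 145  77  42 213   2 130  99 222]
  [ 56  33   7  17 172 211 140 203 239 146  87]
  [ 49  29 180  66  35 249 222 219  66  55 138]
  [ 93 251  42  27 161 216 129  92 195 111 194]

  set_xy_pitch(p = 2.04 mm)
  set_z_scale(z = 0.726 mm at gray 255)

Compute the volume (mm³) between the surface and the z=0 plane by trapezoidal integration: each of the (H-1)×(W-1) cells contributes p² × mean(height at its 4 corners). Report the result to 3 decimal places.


169.529

height_mm = gray/255 × 0.726; cell vol = 2.04² × mean(4 corners)
unit = 2.04² × 0.726 / (4×255) = 0.00296208 mm³ per gray-sum
row 0: Σ corner-gray over 10 cells = 5242  → 15.5272
row 1: Σ corner-gray over 10 cells = 4816  → 14.2654
row 2: Σ corner-gray over 10 cells = 4634  → 13.7263
row 3: Σ corner-gray over 10 cells = 5165  → 15.2991
row 4: Σ corner-gray over 10 cells = 5823  → 17.2482
row 5: Σ corner-gray over 10 cells = 6256  → 18.5308
row 6: Σ corner-gray over 10 cells = 5851  → 17.3311
row 7: Σ corner-gray over 10 cells = 4884  → 14.4668
row 8: Σ corner-gray over 10 cells = 4490  → 13.2997
row 9: Σ corner-gray over 10 cells = 4908  → 14.5379
row 10: Σ corner-gray over 10 cells = 5164  → 15.2962
Σ rows: total corner-gray = 57233  → 169.5287 mm³


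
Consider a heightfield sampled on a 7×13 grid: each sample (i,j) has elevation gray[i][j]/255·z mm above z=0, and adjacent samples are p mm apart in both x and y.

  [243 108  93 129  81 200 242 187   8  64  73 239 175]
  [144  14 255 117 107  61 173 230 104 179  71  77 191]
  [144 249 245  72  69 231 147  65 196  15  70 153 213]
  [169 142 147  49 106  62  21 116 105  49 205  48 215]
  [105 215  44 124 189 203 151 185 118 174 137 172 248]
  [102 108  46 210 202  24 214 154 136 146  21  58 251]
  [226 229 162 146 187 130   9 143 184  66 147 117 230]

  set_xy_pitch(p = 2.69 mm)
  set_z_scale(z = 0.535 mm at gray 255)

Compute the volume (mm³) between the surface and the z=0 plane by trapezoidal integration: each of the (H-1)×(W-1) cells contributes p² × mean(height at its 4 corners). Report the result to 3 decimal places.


height_mm = gray/255 × 0.535; cell vol = 2.69² × mean(4 corners)
unit = 2.69² × 0.535 / (4×255) = 0.00379541 mm³ per gray-sum
row 0: Σ corner-gray over 12 cells = 6377  → 24.2033
row 1: Σ corner-gray over 12 cells = 6492  → 24.6398
row 2: Σ corner-gray over 12 cells = 5865  → 22.2601
row 3: Σ corner-gray over 12 cells = 6261  → 23.7630
row 4: Σ corner-gray over 12 cells = 6768  → 25.6873
row 5: Σ corner-gray over 12 cells = 6487  → 24.6208
Σ rows: total corner-gray = 38250  → 145.1743 mm³

145.174


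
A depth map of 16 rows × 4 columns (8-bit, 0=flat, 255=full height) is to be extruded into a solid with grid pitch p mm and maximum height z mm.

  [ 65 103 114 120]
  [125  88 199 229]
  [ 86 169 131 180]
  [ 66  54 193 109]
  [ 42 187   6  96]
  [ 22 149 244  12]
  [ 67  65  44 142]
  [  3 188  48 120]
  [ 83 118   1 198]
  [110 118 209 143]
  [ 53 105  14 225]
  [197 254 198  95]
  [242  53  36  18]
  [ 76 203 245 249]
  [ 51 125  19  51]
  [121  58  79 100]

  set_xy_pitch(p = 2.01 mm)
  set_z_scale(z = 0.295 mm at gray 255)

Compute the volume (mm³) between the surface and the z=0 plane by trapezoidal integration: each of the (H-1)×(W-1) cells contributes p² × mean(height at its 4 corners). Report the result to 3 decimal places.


height_mm = gray/255 × 0.295; cell vol = 2.01² × mean(4 corners)
unit = 2.01² × 0.295 / (4×255) = 0.00116846 mm³ per gray-sum
row 0: Σ corner-gray over 3 cells = 1547  → 1.8076
row 1: Σ corner-gray over 3 cells = 1794  → 2.0962
row 2: Σ corner-gray over 3 cells = 1535  → 1.7936
row 3: Σ corner-gray over 3 cells = 1193  → 1.3940
row 4: Σ corner-gray over 3 cells = 1344  → 1.5704
row 5: Σ corner-gray over 3 cells = 1247  → 1.4571
row 6: Σ corner-gray over 3 cells = 1022  → 1.1942
row 7: Σ corner-gray over 3 cells = 1114  → 1.3017
row 8: Σ corner-gray over 3 cells = 1426  → 1.6662
row 9: Σ corner-gray over 3 cells = 1423  → 1.6627
row 10: Σ corner-gray over 3 cells = 1712  → 2.0004
row 11: Σ corner-gray over 3 cells = 1634  → 1.9093
row 12: Σ corner-gray over 3 cells = 1659  → 1.9385
row 13: Σ corner-gray over 3 cells = 1611  → 1.8824
row 14: Σ corner-gray over 3 cells = 885  → 1.0341
Σ rows: total corner-gray = 21146  → 24.7083 mm³

24.708


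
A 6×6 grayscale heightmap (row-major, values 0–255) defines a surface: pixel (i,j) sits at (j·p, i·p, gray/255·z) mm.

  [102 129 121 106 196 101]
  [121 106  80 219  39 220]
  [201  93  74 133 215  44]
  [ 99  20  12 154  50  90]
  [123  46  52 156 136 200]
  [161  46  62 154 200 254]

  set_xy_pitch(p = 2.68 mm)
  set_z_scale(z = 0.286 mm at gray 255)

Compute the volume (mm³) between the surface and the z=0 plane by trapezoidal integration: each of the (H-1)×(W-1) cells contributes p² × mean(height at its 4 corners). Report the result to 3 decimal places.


height_mm = gray/255 × 0.286; cell vol = 2.68² × mean(4 corners)
unit = 2.68² × 0.286 / (4×255) = 0.00201389 mm³ per gray-sum
row 0: Σ corner-gray over 5 cells = 2536  → 5.1072
row 1: Σ corner-gray over 5 cells = 2504  → 5.0428
row 2: Σ corner-gray over 5 cells = 1936  → 3.8989
row 3: Σ corner-gray over 5 cells = 1764  → 3.5525
row 4: Σ corner-gray over 5 cells = 2442  → 4.9179
Σ rows: total corner-gray = 11182  → 22.5193 mm³

22.519
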